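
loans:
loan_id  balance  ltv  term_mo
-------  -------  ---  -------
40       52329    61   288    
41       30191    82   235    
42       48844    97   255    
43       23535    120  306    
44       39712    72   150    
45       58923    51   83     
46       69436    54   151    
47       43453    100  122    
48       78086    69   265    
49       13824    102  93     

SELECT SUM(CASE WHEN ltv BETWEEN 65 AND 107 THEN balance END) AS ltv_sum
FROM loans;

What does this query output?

loan_id=40: ✗
loan_id=41: ✓ → 30191
loan_id=42: ✓ → 48844
loan_id=43: ✗
loan_id=44: ✓ → 39712
loan_id=45: ✗
loan_id=46: ✗
loan_id=47: ✓ → 43453
loan_id=48: ✓ → 78086
loan_id=49: ✓ → 13824
ltv_sum = 30191 + 48844 + 39712 + 43453 + 78086 + 13824 = 254110

254110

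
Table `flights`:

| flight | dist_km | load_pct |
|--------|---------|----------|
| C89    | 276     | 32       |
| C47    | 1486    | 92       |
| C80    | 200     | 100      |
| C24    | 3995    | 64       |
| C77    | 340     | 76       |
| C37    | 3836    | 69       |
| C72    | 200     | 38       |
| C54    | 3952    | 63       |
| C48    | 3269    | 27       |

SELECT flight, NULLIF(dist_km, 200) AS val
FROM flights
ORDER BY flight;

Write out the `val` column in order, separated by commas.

flight=C24: dist_km=3995 vs 200: differ → 3995
flight=C37: dist_km=3836 vs 200: differ → 3836
flight=C47: dist_km=1486 vs 200: differ → 1486
flight=C48: dist_km=3269 vs 200: differ → 3269
flight=C54: dist_km=3952 vs 200: differ → 3952
flight=C72: dist_km=200 vs 200: equal → NULL
flight=C77: dist_km=340 vs 200: differ → 340
flight=C80: dist_km=200 vs 200: equal → NULL
flight=C89: dist_km=276 vs 200: differ → 276

3995, 3836, 1486, 3269, 3952, NULL, 340, NULL, 276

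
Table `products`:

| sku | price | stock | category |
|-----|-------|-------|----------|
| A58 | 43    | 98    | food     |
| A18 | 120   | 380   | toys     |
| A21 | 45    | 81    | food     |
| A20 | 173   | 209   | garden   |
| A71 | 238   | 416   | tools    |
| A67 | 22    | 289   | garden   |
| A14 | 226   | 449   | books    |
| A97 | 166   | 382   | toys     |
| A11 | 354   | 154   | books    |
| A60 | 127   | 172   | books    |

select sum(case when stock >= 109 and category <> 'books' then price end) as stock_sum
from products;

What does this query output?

sku=A58: ✗
sku=A18: ✓ → 120
sku=A21: ✗
sku=A20: ✓ → 173
sku=A71: ✓ → 238
sku=A67: ✓ → 22
sku=A14: ✗
sku=A97: ✓ → 166
sku=A11: ✗
sku=A60: ✗
stock_sum = 120 + 173 + 238 + 22 + 166 = 719

719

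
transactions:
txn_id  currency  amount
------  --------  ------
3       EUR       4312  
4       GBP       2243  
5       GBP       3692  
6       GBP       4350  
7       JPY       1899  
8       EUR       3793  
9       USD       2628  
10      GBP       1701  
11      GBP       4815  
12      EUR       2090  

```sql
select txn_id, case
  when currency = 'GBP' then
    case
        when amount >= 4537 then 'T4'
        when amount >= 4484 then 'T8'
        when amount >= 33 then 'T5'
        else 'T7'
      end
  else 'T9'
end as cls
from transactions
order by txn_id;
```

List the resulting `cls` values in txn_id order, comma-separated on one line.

txn_id=3: currency='EUR' → outer ELSE → T9
txn_id=4: currency='GBP' → inner[amount >= 33] → T5
txn_id=5: currency='GBP' → inner[amount >= 33] → T5
txn_id=6: currency='GBP' → inner[amount >= 33] → T5
txn_id=7: currency='JPY' → outer ELSE → T9
txn_id=8: currency='EUR' → outer ELSE → T9
txn_id=9: currency='USD' → outer ELSE → T9
txn_id=10: currency='GBP' → inner[amount >= 33] → T5
txn_id=11: currency='GBP' → inner[amount >= 4537] → T4
txn_id=12: currency='EUR' → outer ELSE → T9

T9, T5, T5, T5, T9, T9, T9, T5, T4, T9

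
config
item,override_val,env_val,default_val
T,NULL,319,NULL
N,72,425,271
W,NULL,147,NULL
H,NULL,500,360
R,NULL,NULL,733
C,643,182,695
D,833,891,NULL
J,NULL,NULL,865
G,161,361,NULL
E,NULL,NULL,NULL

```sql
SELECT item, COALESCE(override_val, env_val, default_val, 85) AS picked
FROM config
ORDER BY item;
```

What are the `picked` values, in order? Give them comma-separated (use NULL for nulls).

item=C: override_val=643 → 643
item=D: override_val=833 → 833
item=E: override_val=NULL, env_val=NULL, default_val=NULL, → literal 85 → 85
item=G: override_val=161 → 161
item=H: override_val=NULL, env_val=500 → 500
item=J: override_val=NULL, env_val=NULL, default_val=865 → 865
item=N: override_val=72 → 72
item=R: override_val=NULL, env_val=NULL, default_val=733 → 733
item=T: override_val=NULL, env_val=319 → 319
item=W: override_val=NULL, env_val=147 → 147

643, 833, 85, 161, 500, 865, 72, 733, 319, 147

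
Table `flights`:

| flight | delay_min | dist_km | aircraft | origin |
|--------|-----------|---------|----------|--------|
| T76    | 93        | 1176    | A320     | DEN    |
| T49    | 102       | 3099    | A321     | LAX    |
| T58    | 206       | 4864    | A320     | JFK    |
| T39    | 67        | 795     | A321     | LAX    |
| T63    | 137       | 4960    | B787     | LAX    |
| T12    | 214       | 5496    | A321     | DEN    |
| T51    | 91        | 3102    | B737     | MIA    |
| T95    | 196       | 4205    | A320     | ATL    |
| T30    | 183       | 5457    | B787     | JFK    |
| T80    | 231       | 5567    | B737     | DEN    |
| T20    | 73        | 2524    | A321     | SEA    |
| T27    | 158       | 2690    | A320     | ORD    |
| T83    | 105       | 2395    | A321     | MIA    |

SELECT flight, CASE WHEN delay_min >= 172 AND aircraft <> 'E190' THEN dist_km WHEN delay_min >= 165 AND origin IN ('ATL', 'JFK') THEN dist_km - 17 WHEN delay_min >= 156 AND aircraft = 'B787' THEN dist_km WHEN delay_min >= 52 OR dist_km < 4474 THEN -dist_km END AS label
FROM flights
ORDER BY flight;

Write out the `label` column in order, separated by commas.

5496, -2524, -2690, 5457, -795, -3099, -3102, 4864, -4960, -1176, 5567, -2395, 4205

flight=T12: delay_min >= 172 AND aircraft <> 'E190' → 5496
flight=T20: delay_min >= 52 OR dist_km < 4474 → -2524
flight=T27: delay_min >= 52 OR dist_km < 4474 → -2690
flight=T30: delay_min >= 172 AND aircraft <> 'E190' → 5457
flight=T39: delay_min >= 52 OR dist_km < 4474 → -795
flight=T49: delay_min >= 52 OR dist_km < 4474 → -3099
flight=T51: delay_min >= 52 OR dist_km < 4474 → -3102
flight=T58: delay_min >= 172 AND aircraft <> 'E190' → 4864
flight=T63: delay_min >= 52 OR dist_km < 4474 → -4960
flight=T76: delay_min >= 52 OR dist_km < 4474 → -1176
flight=T80: delay_min >= 172 AND aircraft <> 'E190' → 5567
flight=T83: delay_min >= 52 OR dist_km < 4474 → -2395
flight=T95: delay_min >= 172 AND aircraft <> 'E190' → 4205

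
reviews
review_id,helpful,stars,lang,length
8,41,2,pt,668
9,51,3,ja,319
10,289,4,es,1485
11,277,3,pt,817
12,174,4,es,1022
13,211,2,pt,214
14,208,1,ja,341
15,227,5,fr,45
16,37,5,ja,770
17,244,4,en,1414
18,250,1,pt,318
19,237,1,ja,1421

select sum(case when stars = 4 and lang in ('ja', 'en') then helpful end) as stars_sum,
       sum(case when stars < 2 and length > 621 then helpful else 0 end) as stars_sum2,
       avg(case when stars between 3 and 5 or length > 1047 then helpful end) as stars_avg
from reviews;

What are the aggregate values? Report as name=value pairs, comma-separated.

[stars_sum: stars = 4 and lang in ('ja', 'en')]
review_id=8: ✗
review_id=9: ✗
review_id=10: ✗
review_id=11: ✗
review_id=12: ✗
review_id=13: ✗
review_id=14: ✗
review_id=15: ✗
review_id=16: ✗
review_id=17: ✓ → 244
review_id=18: ✗
review_id=19: ✗
stars_sum = 244
—
[stars_sum2: stars < 2 and length > 621]
review_id=8: ✗
review_id=9: ✗
review_id=10: ✗
review_id=11: ✗
review_id=12: ✗
review_id=13: ✗
review_id=14: ✗
review_id=15: ✗
review_id=16: ✗
review_id=17: ✗
review_id=18: ✗
review_id=19: ✓ → 237
stars_sum2 = 237
—
[stars_avg: stars between 3 and 5 or length > 1047]
review_id=8: ✗
review_id=9: ✓ → 51
review_id=10: ✓ → 289
review_id=11: ✓ → 277
review_id=12: ✓ → 174
review_id=13: ✗
review_id=14: ✗
review_id=15: ✓ → 227
review_id=16: ✓ → 37
review_id=17: ✓ → 244
review_id=18: ✗
review_id=19: ✓ → 237
stars_avg = (51 + 289 + 277 + 174 + 227 + 37 + 244 + 237) / 8 = 192

stars_sum=244, stars_sum2=237, stars_avg=192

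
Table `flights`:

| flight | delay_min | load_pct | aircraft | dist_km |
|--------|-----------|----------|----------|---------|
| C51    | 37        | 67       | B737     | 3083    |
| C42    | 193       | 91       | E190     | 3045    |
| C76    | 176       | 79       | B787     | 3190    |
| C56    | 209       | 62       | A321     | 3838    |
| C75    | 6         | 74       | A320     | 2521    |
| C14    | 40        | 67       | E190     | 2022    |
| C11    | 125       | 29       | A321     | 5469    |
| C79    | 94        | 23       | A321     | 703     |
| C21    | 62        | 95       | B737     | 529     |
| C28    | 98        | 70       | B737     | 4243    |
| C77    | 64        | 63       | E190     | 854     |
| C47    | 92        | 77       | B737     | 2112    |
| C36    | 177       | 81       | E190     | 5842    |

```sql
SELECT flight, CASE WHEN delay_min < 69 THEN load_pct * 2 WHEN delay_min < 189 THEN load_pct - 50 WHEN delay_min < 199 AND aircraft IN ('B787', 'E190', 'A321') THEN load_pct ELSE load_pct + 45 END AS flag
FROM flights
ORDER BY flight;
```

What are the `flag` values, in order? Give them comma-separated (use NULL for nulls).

-21, 134, 190, 20, 31, 91, 27, 134, 107, 148, 29, 126, -27

flight=C11: delay_min < 189 → -21
flight=C14: delay_min < 69 → 134
flight=C21: delay_min < 69 → 190
flight=C28: delay_min < 189 → 20
flight=C36: delay_min < 189 → 31
flight=C42: delay_min < 199 AND aircraft IN ('B787', 'E190', 'A321') → 91
flight=C47: delay_min < 189 → 27
flight=C51: delay_min < 69 → 134
flight=C56: ELSE → 107
flight=C75: delay_min < 69 → 148
flight=C76: delay_min < 189 → 29
flight=C77: delay_min < 69 → 126
flight=C79: delay_min < 189 → -27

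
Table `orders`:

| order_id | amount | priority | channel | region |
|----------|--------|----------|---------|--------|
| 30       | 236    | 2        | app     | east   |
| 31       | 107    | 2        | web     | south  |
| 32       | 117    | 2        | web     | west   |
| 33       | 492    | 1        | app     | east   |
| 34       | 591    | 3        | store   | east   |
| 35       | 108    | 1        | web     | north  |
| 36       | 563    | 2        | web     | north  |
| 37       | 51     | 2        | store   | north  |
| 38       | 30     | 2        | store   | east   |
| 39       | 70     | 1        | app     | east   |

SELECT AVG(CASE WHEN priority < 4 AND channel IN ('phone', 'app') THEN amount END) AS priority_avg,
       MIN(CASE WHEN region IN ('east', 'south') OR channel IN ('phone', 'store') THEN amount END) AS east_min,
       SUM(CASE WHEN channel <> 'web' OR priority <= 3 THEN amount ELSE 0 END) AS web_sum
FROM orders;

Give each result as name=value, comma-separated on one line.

[priority_avg: priority < 4 AND channel IN ('phone', 'app')]
order_id=30: ✓ → 236
order_id=31: ✗
order_id=32: ✗
order_id=33: ✓ → 492
order_id=34: ✗
order_id=35: ✗
order_id=36: ✗
order_id=37: ✗
order_id=38: ✗
order_id=39: ✓ → 70
priority_avg = (236 + 492 + 70) / 3 = 266
—
[east_min: region IN ('east', 'south') OR channel IN ('phone', 'store')]
order_id=30: ✓ → 236
order_id=31: ✓ → 107
order_id=32: ✗
order_id=33: ✓ → 492
order_id=34: ✓ → 591
order_id=35: ✗
order_id=36: ✗
order_id=37: ✓ → 51
order_id=38: ✓ → 30
order_id=39: ✓ → 70
east_min = MIN(236, 107, 492, 591, 51, 30, 70) = 30
—
[web_sum: channel <> 'web' OR priority <= 3]
order_id=30: ✓ → 236
order_id=31: ✓ → 107
order_id=32: ✓ → 117
order_id=33: ✓ → 492
order_id=34: ✓ → 591
order_id=35: ✓ → 108
order_id=36: ✓ → 563
order_id=37: ✓ → 51
order_id=38: ✓ → 30
order_id=39: ✓ → 70
web_sum = 236 + 107 + 117 + 492 + 591 + 108 + 563 + 51 + 30 + 70 = 2365

priority_avg=266, east_min=30, web_sum=2365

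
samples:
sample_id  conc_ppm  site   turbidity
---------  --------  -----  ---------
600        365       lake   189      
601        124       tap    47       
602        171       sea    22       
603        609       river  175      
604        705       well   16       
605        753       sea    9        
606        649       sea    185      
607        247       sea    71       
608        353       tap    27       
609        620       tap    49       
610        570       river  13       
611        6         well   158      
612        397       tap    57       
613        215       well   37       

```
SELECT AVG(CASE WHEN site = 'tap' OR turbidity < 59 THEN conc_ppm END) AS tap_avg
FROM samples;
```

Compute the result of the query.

434.2222222222

sample_id=600: ✗
sample_id=601: ✓ → 124
sample_id=602: ✓ → 171
sample_id=603: ✗
sample_id=604: ✓ → 705
sample_id=605: ✓ → 753
sample_id=606: ✗
sample_id=607: ✗
sample_id=608: ✓ → 353
sample_id=609: ✓ → 620
sample_id=610: ✓ → 570
sample_id=611: ✗
sample_id=612: ✓ → 397
sample_id=613: ✓ → 215
tap_avg = (124 + 171 + 705 + 753 + 353 + 620 + 570 + 397 + 215) / 9 = 434.2222222222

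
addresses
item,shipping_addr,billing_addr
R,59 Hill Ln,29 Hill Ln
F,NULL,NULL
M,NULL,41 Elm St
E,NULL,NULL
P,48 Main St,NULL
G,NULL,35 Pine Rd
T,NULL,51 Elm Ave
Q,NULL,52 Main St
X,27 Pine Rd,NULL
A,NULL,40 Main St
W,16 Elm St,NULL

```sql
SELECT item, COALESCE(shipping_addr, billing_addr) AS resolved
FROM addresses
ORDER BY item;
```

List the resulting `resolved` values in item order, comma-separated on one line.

40 Main St, NULL, NULL, 35 Pine Rd, 41 Elm St, 48 Main St, 52 Main St, 59 Hill Ln, 51 Elm Ave, 16 Elm St, 27 Pine Rd

item=A: shipping_addr=NULL, billing_addr=40 Main St → 40 Main St
item=E: shipping_addr=NULL, billing_addr=NULL (all NULL) → NULL
item=F: shipping_addr=NULL, billing_addr=NULL (all NULL) → NULL
item=G: shipping_addr=NULL, billing_addr=35 Pine Rd → 35 Pine Rd
item=M: shipping_addr=NULL, billing_addr=41 Elm St → 41 Elm St
item=P: shipping_addr=48 Main St → 48 Main St
item=Q: shipping_addr=NULL, billing_addr=52 Main St → 52 Main St
item=R: shipping_addr=59 Hill Ln → 59 Hill Ln
item=T: shipping_addr=NULL, billing_addr=51 Elm Ave → 51 Elm Ave
item=W: shipping_addr=16 Elm St → 16 Elm St
item=X: shipping_addr=27 Pine Rd → 27 Pine Rd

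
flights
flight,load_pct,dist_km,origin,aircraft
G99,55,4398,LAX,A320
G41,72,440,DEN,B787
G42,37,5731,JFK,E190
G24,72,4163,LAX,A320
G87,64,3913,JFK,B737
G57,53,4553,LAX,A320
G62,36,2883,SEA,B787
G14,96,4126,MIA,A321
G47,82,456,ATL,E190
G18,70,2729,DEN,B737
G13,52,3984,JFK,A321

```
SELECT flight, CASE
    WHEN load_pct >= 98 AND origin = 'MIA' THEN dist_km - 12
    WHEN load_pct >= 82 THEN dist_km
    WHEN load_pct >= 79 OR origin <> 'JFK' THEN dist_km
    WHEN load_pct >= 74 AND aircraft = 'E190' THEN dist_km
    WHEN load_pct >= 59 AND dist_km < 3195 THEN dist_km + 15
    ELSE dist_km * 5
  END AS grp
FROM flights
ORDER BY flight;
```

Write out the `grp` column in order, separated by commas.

flight=G13: ELSE → 19920
flight=G14: load_pct >= 82 → 4126
flight=G18: load_pct >= 79 OR origin <> 'JFK' → 2729
flight=G24: load_pct >= 79 OR origin <> 'JFK' → 4163
flight=G41: load_pct >= 79 OR origin <> 'JFK' → 440
flight=G42: ELSE → 28655
flight=G47: load_pct >= 82 → 456
flight=G57: load_pct >= 79 OR origin <> 'JFK' → 4553
flight=G62: load_pct >= 79 OR origin <> 'JFK' → 2883
flight=G87: ELSE → 19565
flight=G99: load_pct >= 79 OR origin <> 'JFK' → 4398

19920, 4126, 2729, 4163, 440, 28655, 456, 4553, 2883, 19565, 4398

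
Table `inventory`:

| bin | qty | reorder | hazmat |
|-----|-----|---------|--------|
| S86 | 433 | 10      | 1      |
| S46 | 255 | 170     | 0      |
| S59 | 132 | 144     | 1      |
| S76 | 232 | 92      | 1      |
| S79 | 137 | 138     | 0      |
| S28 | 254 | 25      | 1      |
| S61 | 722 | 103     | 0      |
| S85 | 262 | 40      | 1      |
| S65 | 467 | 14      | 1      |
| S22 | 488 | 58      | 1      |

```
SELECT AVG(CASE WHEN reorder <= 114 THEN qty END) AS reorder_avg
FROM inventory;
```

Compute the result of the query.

bin=S86: ✓ → 433
bin=S46: ✗
bin=S59: ✗
bin=S76: ✓ → 232
bin=S79: ✗
bin=S28: ✓ → 254
bin=S61: ✓ → 722
bin=S85: ✓ → 262
bin=S65: ✓ → 467
bin=S22: ✓ → 488
reorder_avg = (433 + 232 + 254 + 722 + 262 + 467 + 488) / 7 = 408.2857142857

408.2857142857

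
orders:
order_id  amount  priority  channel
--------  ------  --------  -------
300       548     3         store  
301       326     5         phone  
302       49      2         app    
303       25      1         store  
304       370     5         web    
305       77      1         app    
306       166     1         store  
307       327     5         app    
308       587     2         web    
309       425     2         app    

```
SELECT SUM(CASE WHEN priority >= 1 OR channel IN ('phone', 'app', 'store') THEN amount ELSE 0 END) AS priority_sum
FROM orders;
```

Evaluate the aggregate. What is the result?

2900

order_id=300: ✓ → 548
order_id=301: ✓ → 326
order_id=302: ✓ → 49
order_id=303: ✓ → 25
order_id=304: ✓ → 370
order_id=305: ✓ → 77
order_id=306: ✓ → 166
order_id=307: ✓ → 327
order_id=308: ✓ → 587
order_id=309: ✓ → 425
priority_sum = 548 + 326 + 49 + 25 + 370 + 77 + 166 + 327 + 587 + 425 = 2900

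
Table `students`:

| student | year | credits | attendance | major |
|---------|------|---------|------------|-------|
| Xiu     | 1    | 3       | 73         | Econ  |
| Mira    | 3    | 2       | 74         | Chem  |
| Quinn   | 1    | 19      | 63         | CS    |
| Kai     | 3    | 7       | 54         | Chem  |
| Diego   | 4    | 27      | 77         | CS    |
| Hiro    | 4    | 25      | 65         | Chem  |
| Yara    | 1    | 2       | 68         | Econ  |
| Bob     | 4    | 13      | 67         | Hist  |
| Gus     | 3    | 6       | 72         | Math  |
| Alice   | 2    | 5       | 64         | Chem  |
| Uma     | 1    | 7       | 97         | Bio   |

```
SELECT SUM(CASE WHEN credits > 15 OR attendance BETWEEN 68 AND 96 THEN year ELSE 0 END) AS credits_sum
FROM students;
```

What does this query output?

student=Xiu: ✓ → 1
student=Mira: ✓ → 3
student=Quinn: ✓ → 1
student=Kai: ✗
student=Diego: ✓ → 4
student=Hiro: ✓ → 4
student=Yara: ✓ → 1
student=Bob: ✗
student=Gus: ✓ → 3
student=Alice: ✗
student=Uma: ✗
credits_sum = 1 + 3 + 1 + 4 + 4 + 1 + 3 = 17

17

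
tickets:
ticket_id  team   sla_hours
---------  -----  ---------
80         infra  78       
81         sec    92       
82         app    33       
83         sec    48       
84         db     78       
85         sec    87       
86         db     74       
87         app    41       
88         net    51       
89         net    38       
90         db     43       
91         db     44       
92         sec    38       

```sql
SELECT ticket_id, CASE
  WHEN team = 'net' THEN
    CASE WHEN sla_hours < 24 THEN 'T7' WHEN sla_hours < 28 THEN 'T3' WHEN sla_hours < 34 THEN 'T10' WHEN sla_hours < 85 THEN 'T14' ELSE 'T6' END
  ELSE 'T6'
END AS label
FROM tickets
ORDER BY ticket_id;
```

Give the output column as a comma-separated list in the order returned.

ticket_id=80: team='infra' → outer ELSE → T6
ticket_id=81: team='sec' → outer ELSE → T6
ticket_id=82: team='app' → outer ELSE → T6
ticket_id=83: team='sec' → outer ELSE → T6
ticket_id=84: team='db' → outer ELSE → T6
ticket_id=85: team='sec' → outer ELSE → T6
ticket_id=86: team='db' → outer ELSE → T6
ticket_id=87: team='app' → outer ELSE → T6
ticket_id=88: team='net' → inner[sla_hours < 85] → T14
ticket_id=89: team='net' → inner[sla_hours < 85] → T14
ticket_id=90: team='db' → outer ELSE → T6
ticket_id=91: team='db' → outer ELSE → T6
ticket_id=92: team='sec' → outer ELSE → T6

T6, T6, T6, T6, T6, T6, T6, T6, T14, T14, T6, T6, T6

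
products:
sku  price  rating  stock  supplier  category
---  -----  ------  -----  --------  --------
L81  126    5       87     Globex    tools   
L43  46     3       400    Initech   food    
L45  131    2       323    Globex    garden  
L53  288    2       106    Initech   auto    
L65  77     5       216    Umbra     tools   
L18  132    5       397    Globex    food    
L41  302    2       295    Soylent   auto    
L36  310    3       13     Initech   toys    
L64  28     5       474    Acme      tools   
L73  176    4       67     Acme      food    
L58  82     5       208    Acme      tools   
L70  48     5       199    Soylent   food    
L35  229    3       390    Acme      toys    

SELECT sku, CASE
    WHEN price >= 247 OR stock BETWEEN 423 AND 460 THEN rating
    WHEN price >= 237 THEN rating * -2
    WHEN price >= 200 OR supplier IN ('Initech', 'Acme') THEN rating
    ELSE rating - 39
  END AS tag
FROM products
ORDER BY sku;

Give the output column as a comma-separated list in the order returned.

sku=L18: ELSE → -34
sku=L35: price >= 200 OR supplier IN ('Initech', 'Acme') → 3
sku=L36: price >= 247 OR stock BETWEEN 423 AND 460 → 3
sku=L41: price >= 247 OR stock BETWEEN 423 AND 460 → 2
sku=L43: price >= 200 OR supplier IN ('Initech', 'Acme') → 3
sku=L45: ELSE → -37
sku=L53: price >= 247 OR stock BETWEEN 423 AND 460 → 2
sku=L58: price >= 200 OR supplier IN ('Initech', 'Acme') → 5
sku=L64: price >= 200 OR supplier IN ('Initech', 'Acme') → 5
sku=L65: ELSE → -34
sku=L70: ELSE → -34
sku=L73: price >= 200 OR supplier IN ('Initech', 'Acme') → 4
sku=L81: ELSE → -34

-34, 3, 3, 2, 3, -37, 2, 5, 5, -34, -34, 4, -34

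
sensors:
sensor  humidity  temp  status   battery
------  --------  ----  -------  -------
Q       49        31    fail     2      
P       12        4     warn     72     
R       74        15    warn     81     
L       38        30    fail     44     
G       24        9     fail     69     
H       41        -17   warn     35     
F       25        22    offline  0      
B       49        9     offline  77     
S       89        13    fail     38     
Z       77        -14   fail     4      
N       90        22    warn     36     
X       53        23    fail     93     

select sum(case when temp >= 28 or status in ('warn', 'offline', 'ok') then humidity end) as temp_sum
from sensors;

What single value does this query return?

sensor=Q: ✓ → 49
sensor=P: ✓ → 12
sensor=R: ✓ → 74
sensor=L: ✓ → 38
sensor=G: ✗
sensor=H: ✓ → 41
sensor=F: ✓ → 25
sensor=B: ✓ → 49
sensor=S: ✗
sensor=Z: ✗
sensor=N: ✓ → 90
sensor=X: ✗
temp_sum = 49 + 12 + 74 + 38 + 41 + 25 + 49 + 90 = 378

378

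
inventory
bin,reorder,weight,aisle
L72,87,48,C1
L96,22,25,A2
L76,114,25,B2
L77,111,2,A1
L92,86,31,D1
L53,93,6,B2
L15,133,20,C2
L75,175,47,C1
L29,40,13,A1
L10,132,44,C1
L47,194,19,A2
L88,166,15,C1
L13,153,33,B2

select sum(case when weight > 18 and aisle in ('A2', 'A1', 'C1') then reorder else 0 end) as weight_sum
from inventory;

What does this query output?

610

bin=L72: ✓ → 87
bin=L96: ✓ → 22
bin=L76: ✗
bin=L77: ✗
bin=L92: ✗
bin=L53: ✗
bin=L15: ✗
bin=L75: ✓ → 175
bin=L29: ✗
bin=L10: ✓ → 132
bin=L47: ✓ → 194
bin=L88: ✗
bin=L13: ✗
weight_sum = 87 + 22 + 175 + 132 + 194 = 610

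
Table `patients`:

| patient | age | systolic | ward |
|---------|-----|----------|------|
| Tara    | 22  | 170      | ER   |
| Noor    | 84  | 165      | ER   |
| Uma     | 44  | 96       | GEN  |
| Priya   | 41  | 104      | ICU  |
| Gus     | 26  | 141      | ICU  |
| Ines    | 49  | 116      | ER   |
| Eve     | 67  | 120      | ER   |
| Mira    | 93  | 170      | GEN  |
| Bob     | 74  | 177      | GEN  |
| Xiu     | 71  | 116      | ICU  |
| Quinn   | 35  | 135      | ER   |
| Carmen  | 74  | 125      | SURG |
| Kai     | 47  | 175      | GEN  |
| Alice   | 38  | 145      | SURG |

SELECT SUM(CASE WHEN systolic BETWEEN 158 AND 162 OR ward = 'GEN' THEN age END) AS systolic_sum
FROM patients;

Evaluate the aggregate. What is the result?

patient=Tara: ✗
patient=Noor: ✗
patient=Uma: ✓ → 44
patient=Priya: ✗
patient=Gus: ✗
patient=Ines: ✗
patient=Eve: ✗
patient=Mira: ✓ → 93
patient=Bob: ✓ → 74
patient=Xiu: ✗
patient=Quinn: ✗
patient=Carmen: ✗
patient=Kai: ✓ → 47
patient=Alice: ✗
systolic_sum = 44 + 93 + 74 + 47 = 258

258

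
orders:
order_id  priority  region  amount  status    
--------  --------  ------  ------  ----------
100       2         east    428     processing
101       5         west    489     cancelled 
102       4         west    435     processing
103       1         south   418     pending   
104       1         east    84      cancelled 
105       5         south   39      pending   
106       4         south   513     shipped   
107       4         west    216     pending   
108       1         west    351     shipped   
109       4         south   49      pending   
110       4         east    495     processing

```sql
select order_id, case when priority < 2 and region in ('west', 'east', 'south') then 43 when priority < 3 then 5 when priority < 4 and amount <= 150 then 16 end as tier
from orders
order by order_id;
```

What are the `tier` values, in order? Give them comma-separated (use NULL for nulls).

5, NULL, NULL, 43, 43, NULL, NULL, NULL, 43, NULL, NULL

order_id=100: priority < 3 → 5
order_id=101: (no match → NULL) → NULL
order_id=102: (no match → NULL) → NULL
order_id=103: priority < 2 and region in ('west', 'east', 'south') → 43
order_id=104: priority < 2 and region in ('west', 'east', 'south') → 43
order_id=105: (no match → NULL) → NULL
order_id=106: (no match → NULL) → NULL
order_id=107: (no match → NULL) → NULL
order_id=108: priority < 2 and region in ('west', 'east', 'south') → 43
order_id=109: (no match → NULL) → NULL
order_id=110: (no match → NULL) → NULL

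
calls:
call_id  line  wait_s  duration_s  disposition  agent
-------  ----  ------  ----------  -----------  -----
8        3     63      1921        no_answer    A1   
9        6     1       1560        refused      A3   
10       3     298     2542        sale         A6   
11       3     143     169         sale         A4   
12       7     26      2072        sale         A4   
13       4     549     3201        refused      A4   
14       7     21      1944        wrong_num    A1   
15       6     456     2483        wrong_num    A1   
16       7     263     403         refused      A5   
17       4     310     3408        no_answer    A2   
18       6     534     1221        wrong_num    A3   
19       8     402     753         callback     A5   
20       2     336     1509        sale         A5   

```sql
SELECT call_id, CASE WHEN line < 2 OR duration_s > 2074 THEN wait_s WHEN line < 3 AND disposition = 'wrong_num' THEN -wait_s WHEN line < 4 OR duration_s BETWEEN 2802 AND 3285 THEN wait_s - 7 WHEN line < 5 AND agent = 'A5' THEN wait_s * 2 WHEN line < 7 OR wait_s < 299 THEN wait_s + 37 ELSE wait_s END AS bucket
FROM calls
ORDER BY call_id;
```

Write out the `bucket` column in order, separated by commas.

56, 38, 298, 136, 63, 549, 58, 456, 300, 310, 571, 402, 329

call_id=8: line < 4 OR duration_s BETWEEN 2802 AND 3285 → 56
call_id=9: line < 7 OR wait_s < 299 → 38
call_id=10: line < 2 OR duration_s > 2074 → 298
call_id=11: line < 4 OR duration_s BETWEEN 2802 AND 3285 → 136
call_id=12: line < 7 OR wait_s < 299 → 63
call_id=13: line < 2 OR duration_s > 2074 → 549
call_id=14: line < 7 OR wait_s < 299 → 58
call_id=15: line < 2 OR duration_s > 2074 → 456
call_id=16: line < 7 OR wait_s < 299 → 300
call_id=17: line < 2 OR duration_s > 2074 → 310
call_id=18: line < 7 OR wait_s < 299 → 571
call_id=19: ELSE → 402
call_id=20: line < 4 OR duration_s BETWEEN 2802 AND 3285 → 329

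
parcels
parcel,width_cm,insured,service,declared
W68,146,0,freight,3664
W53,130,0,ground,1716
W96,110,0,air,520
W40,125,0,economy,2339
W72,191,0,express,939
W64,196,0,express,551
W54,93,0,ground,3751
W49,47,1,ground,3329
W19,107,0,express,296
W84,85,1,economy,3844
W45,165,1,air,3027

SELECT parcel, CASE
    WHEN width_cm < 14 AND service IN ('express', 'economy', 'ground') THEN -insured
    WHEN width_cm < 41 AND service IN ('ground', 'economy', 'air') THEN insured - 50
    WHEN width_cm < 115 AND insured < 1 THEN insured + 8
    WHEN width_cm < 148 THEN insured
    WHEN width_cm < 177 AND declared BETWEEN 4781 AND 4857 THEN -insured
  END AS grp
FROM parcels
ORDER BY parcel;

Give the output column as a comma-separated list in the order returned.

parcel=W19: width_cm < 115 AND insured < 1 → 8
parcel=W40: width_cm < 148 → 0
parcel=W45: (no match → NULL) → NULL
parcel=W49: width_cm < 148 → 1
parcel=W53: width_cm < 148 → 0
parcel=W54: width_cm < 115 AND insured < 1 → 8
parcel=W64: (no match → NULL) → NULL
parcel=W68: width_cm < 148 → 0
parcel=W72: (no match → NULL) → NULL
parcel=W84: width_cm < 148 → 1
parcel=W96: width_cm < 115 AND insured < 1 → 8

8, 0, NULL, 1, 0, 8, NULL, 0, NULL, 1, 8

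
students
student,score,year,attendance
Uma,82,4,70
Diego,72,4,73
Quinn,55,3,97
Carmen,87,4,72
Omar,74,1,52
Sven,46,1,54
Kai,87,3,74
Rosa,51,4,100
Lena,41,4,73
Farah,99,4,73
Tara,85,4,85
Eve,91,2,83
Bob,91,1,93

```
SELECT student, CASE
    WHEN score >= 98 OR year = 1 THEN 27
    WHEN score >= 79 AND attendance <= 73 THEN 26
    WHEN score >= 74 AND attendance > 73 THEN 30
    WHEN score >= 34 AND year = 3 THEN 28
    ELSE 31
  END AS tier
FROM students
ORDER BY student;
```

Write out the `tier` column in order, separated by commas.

27, 26, 31, 30, 27, 30, 31, 27, 28, 31, 27, 30, 26

student=Bob: score >= 98 OR year = 1 → 27
student=Carmen: score >= 79 AND attendance <= 73 → 26
student=Diego: ELSE → 31
student=Eve: score >= 74 AND attendance > 73 → 30
student=Farah: score >= 98 OR year = 1 → 27
student=Kai: score >= 74 AND attendance > 73 → 30
student=Lena: ELSE → 31
student=Omar: score >= 98 OR year = 1 → 27
student=Quinn: score >= 34 AND year = 3 → 28
student=Rosa: ELSE → 31
student=Sven: score >= 98 OR year = 1 → 27
student=Tara: score >= 74 AND attendance > 73 → 30
student=Uma: score >= 79 AND attendance <= 73 → 26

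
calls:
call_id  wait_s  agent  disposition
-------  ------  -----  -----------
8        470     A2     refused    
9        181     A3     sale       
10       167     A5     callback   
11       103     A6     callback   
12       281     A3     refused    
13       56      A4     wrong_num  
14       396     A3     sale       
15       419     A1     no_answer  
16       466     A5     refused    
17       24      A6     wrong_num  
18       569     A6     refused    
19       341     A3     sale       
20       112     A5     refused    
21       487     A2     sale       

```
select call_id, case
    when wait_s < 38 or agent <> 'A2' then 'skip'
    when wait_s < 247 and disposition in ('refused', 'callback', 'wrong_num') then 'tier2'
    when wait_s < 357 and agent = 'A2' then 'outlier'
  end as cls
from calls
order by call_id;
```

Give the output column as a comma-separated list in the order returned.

call_id=8: (no match → NULL) → NULL
call_id=9: wait_s < 38 or agent <> 'A2' → skip
call_id=10: wait_s < 38 or agent <> 'A2' → skip
call_id=11: wait_s < 38 or agent <> 'A2' → skip
call_id=12: wait_s < 38 or agent <> 'A2' → skip
call_id=13: wait_s < 38 or agent <> 'A2' → skip
call_id=14: wait_s < 38 or agent <> 'A2' → skip
call_id=15: wait_s < 38 or agent <> 'A2' → skip
call_id=16: wait_s < 38 or agent <> 'A2' → skip
call_id=17: wait_s < 38 or agent <> 'A2' → skip
call_id=18: wait_s < 38 or agent <> 'A2' → skip
call_id=19: wait_s < 38 or agent <> 'A2' → skip
call_id=20: wait_s < 38 or agent <> 'A2' → skip
call_id=21: (no match → NULL) → NULL

NULL, skip, skip, skip, skip, skip, skip, skip, skip, skip, skip, skip, skip, NULL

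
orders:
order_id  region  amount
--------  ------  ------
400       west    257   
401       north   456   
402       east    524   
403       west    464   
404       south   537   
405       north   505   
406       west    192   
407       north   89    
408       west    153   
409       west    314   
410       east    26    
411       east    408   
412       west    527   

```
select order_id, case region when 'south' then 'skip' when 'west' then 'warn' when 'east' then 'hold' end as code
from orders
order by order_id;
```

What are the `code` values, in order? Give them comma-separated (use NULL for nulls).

order_id=400: region='west' → warn
order_id=401: (no match → NULL) → NULL
order_id=402: region='east' → hold
order_id=403: region='west' → warn
order_id=404: region='south' → skip
order_id=405: (no match → NULL) → NULL
order_id=406: region='west' → warn
order_id=407: (no match → NULL) → NULL
order_id=408: region='west' → warn
order_id=409: region='west' → warn
order_id=410: region='east' → hold
order_id=411: region='east' → hold
order_id=412: region='west' → warn

warn, NULL, hold, warn, skip, NULL, warn, NULL, warn, warn, hold, hold, warn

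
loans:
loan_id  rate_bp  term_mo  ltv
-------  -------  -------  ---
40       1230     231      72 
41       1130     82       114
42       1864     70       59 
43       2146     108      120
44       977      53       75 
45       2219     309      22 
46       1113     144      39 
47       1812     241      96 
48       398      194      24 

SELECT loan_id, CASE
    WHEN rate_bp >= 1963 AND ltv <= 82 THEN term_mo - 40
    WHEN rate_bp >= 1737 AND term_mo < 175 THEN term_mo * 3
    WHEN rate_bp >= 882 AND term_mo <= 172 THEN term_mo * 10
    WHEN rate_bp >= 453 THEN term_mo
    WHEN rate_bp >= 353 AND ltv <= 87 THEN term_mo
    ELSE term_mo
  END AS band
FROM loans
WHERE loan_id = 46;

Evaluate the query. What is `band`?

1440

loan_id = 46: rate_bp=1113, term_mo=144, ltv=39.
rate_bp >= 1963 AND ltv <= 82 → false
rate_bp >= 1737 AND term_mo < 175 → false
rate_bp >= 882 AND term_mo <= 172 → true → 1440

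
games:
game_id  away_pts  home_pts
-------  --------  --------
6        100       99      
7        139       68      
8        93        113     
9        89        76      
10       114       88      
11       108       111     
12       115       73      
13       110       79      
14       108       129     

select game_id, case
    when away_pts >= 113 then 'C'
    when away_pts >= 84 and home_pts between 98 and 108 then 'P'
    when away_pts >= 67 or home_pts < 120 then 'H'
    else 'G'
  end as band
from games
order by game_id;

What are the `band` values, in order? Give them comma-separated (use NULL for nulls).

P, C, H, H, C, H, C, H, H

game_id=6: away_pts >= 84 and home_pts between 98 and 108 → P
game_id=7: away_pts >= 113 → C
game_id=8: away_pts >= 67 or home_pts < 120 → H
game_id=9: away_pts >= 67 or home_pts < 120 → H
game_id=10: away_pts >= 113 → C
game_id=11: away_pts >= 67 or home_pts < 120 → H
game_id=12: away_pts >= 113 → C
game_id=13: away_pts >= 67 or home_pts < 120 → H
game_id=14: away_pts >= 67 or home_pts < 120 → H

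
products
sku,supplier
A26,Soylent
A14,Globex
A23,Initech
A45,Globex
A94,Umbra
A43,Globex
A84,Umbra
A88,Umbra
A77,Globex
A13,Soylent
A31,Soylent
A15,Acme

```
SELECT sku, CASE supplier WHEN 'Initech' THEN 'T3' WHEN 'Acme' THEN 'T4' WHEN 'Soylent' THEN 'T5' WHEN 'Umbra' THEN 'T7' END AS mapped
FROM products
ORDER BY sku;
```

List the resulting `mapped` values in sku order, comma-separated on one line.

sku=A13: supplier='Soylent' → T5
sku=A14: (no match → NULL) → NULL
sku=A15: supplier='Acme' → T4
sku=A23: supplier='Initech' → T3
sku=A26: supplier='Soylent' → T5
sku=A31: supplier='Soylent' → T5
sku=A43: (no match → NULL) → NULL
sku=A45: (no match → NULL) → NULL
sku=A77: (no match → NULL) → NULL
sku=A84: supplier='Umbra' → T7
sku=A88: supplier='Umbra' → T7
sku=A94: supplier='Umbra' → T7

T5, NULL, T4, T3, T5, T5, NULL, NULL, NULL, T7, T7, T7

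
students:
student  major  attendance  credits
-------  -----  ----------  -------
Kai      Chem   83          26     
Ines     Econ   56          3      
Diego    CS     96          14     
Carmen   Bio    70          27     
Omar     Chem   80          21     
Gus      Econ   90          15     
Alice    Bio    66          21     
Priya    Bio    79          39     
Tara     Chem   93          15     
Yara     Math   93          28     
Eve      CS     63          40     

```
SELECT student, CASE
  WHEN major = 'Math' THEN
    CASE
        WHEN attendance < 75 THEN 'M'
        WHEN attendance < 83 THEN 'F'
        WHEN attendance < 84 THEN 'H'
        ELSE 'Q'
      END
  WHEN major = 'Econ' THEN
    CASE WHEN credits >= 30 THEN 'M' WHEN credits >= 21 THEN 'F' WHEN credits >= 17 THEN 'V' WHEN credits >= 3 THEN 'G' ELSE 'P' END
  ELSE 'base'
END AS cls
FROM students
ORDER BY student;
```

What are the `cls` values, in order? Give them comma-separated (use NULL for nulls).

base, base, base, base, G, G, base, base, base, base, Q

student=Alice: major='Bio' → outer ELSE → base
student=Carmen: major='Bio' → outer ELSE → base
student=Diego: major='CS' → outer ELSE → base
student=Eve: major='CS' → outer ELSE → base
student=Gus: major='Econ' → inner[credits >= 3] → G
student=Ines: major='Econ' → inner[credits >= 3] → G
student=Kai: major='Chem' → outer ELSE → base
student=Omar: major='Chem' → outer ELSE → base
student=Priya: major='Bio' → outer ELSE → base
student=Tara: major='Chem' → outer ELSE → base
student=Yara: major='Math' → inner[ELSE] → Q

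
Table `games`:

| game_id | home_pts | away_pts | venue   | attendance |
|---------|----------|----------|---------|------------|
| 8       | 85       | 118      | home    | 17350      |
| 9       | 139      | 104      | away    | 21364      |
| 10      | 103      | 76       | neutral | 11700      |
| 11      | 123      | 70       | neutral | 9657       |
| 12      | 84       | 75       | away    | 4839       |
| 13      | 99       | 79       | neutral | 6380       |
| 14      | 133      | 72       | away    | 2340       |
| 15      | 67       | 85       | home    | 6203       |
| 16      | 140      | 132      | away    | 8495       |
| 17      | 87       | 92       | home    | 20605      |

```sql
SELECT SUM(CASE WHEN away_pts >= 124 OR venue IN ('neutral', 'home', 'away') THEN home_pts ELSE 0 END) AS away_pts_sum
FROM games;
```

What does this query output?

game_id=8: ✓ → 85
game_id=9: ✓ → 139
game_id=10: ✓ → 103
game_id=11: ✓ → 123
game_id=12: ✓ → 84
game_id=13: ✓ → 99
game_id=14: ✓ → 133
game_id=15: ✓ → 67
game_id=16: ✓ → 140
game_id=17: ✓ → 87
away_pts_sum = 85 + 139 + 103 + 123 + 84 + 99 + 133 + 67 + 140 + 87 = 1060

1060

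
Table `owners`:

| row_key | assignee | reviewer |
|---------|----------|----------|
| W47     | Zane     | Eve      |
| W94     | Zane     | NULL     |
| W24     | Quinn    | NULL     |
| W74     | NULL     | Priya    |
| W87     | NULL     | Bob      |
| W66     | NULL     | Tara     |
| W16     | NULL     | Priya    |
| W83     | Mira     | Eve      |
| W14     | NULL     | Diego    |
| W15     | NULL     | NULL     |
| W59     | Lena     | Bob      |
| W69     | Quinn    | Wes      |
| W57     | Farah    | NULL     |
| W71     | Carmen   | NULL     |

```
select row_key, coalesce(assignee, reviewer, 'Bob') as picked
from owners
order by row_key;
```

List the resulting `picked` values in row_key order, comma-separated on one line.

row_key=W14: assignee=NULL, reviewer=Diego → Diego
row_key=W15: assignee=NULL, reviewer=NULL, → literal Bob → Bob
row_key=W16: assignee=NULL, reviewer=Priya → Priya
row_key=W24: assignee=Quinn → Quinn
row_key=W47: assignee=Zane → Zane
row_key=W57: assignee=Farah → Farah
row_key=W59: assignee=Lena → Lena
row_key=W66: assignee=NULL, reviewer=Tara → Tara
row_key=W69: assignee=Quinn → Quinn
row_key=W71: assignee=Carmen → Carmen
row_key=W74: assignee=NULL, reviewer=Priya → Priya
row_key=W83: assignee=Mira → Mira
row_key=W87: assignee=NULL, reviewer=Bob → Bob
row_key=W94: assignee=Zane → Zane

Diego, Bob, Priya, Quinn, Zane, Farah, Lena, Tara, Quinn, Carmen, Priya, Mira, Bob, Zane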